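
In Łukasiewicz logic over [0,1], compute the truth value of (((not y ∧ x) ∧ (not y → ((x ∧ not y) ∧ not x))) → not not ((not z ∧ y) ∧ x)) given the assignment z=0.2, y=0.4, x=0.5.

not y: Łukasiewicz ¬ gives 1 − 0.4 = 0.6
(not y ∧ x) = min(0.6, 0.5) = 0.5
not y: Łukasiewicz ¬ gives 1 − 0.4 = 0.6
not y: Łukasiewicz ¬ gives 1 − 0.4 = 0.6
(x ∧ not y) = min(0.5, 0.6) = 0.5
not x: Łukasiewicz ¬ gives 1 − 0.5 = 0.5
((x ∧ not y) ∧ not x) = min(0.5, 0.5) = 0.5
(not y → ((x ∧ not y) ∧ not x)): min(1, 1 − 0.6 + 0.5) = 0.9
((not y ∧ x) ∧ (not y → ((x ∧ not y) ∧ not x))) = min(0.5, 0.9) = 0.5
not z: Łukasiewicz ¬ gives 1 − 0.2 = 0.8
(not z ∧ y) = min(0.8, 0.4) = 0.4
((not z ∧ y) ∧ x) = min(0.4, 0.5) = 0.4
not ((not z ∧ y) ∧ x): Łukasiewicz ¬ gives 1 − 0.4 = 0.6
not not ((not z ∧ y) ∧ x): Łukasiewicz ¬ gives 1 − 0.6 = 0.4
(((not y ∧ x) ∧ (not y → ((x ∧ not y) ∧ not x))) → not not ((not z ∧ y) ∧ x)): min(1, 1 − 0.5 + 0.4) = 0.9

0.90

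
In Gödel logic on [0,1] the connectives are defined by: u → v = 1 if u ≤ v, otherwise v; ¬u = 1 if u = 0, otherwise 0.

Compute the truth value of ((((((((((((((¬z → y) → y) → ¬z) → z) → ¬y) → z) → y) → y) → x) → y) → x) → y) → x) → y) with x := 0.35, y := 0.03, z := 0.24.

0.03

¬z: Gödel ¬ of 0.24 = 0 (operand ≠ 0)
(¬z → y): 0 ≤ 0.03, so result = 1
((¬z → y) → y): 1 > 0.03, so result = 0.03
¬z: Gödel ¬ of 0.24 = 0 (operand ≠ 0)
(((¬z → y) → y) → ¬z): 0.03 > 0, so result = 0
((((¬z → y) → y) → ¬z) → z): 0 ≤ 0.24, so result = 1
¬y: Gödel ¬ of 0.03 = 0 (operand ≠ 0)
(((((¬z → y) → y) → ¬z) → z) → ¬y): 1 > 0, so result = 0
((((((¬z → y) → y) → ¬z) → z) → ¬y) → z): 0 ≤ 0.24, so result = 1
(((((((¬z → y) → y) → ¬z) → z) → ¬y) → z) → y): 1 > 0.03, so result = 0.03
((((((((¬z → y) → y) → ¬z) → z) → ¬y) → z) → y) → y): 0.03 ≤ 0.03, so result = 1
(((((((((¬z → y) → y) → ¬z) → z) → ¬y) → z) → y) → y) → x): 1 > 0.35, so result = 0.35
((((((((((¬z → y) → y) → ¬z) → z) → ¬y) → z) → y) → y) → x) → y): 0.35 > 0.03, so result = 0.03
(((((((((((¬z → y) → y) → ¬z) → z) → ¬y) → z) → y) → y) → x) → y) → x): 0.03 ≤ 0.35, so result = 1
((((((((((((¬z → y) → y) → ¬z) → z) → ¬y) → z) → y) → y) → x) → y) → x) → y): 1 > 0.03, so result = 0.03
(((((((((((((¬z → y) → y) → ¬z) → z) → ¬y) → z) → y) → y) → x) → y) → x) → y) → x): 0.03 ≤ 0.35, so result = 1
((((((((((((((¬z → y) → y) → ¬z) → z) → ¬y) → z) → y) → y) → x) → y) → x) → y) → x) → y): 1 > 0.03, so result = 0.03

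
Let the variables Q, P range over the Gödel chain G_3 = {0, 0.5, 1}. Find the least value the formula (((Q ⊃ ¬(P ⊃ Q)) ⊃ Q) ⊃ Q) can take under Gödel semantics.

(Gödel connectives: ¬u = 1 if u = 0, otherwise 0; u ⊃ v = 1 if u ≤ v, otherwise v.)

0.50

The minimum is attained at Q = 0.5, P = 0:
  (P ⊃ Q): 0 ≤ 0.5, so result = 1
  ¬(P ⊃ Q): Gödel ¬ of 1 = 0 (operand ≠ 0)
  (Q ⊃ ¬(P ⊃ Q)): 0.5 > 0, so result = 0
  ((Q ⊃ ¬(P ⊃ Q)) ⊃ Q): 0 ≤ 0.5, so result = 1
  (((Q ⊃ ¬(P ⊃ Q)) ⊃ Q) ⊃ Q): 1 > 0.5, so result = 0.5
Checking all 9 assignments confirms none give a value below 0.50.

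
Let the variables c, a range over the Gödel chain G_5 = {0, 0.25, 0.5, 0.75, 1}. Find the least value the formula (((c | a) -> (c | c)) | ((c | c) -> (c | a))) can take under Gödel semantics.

Every assignment gives 1. For instance at c = 0, a = 0:
  (c | a) = max(0, 0) = 0
  (c | c) = max(0, 0) = 0
  ((c | a) -> (c | c)): 0 ≤ 0, so result = 1
  (c | c) = max(0, 0) = 0
  (c | a) = max(0, 0) = 0
  ((c | c) -> (c | a)): 0 ≤ 0, so result = 1
  (((c | a) -> (c | c)) | ((c | c) -> (c | a))) = max(1, 1) = 1
All 25 assignments give value 1 — the formula is a G_5-tautology.

1.00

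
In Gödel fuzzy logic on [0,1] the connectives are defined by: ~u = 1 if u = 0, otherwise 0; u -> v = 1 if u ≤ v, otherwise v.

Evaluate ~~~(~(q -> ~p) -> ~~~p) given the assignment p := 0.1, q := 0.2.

~p: Gödel ¬ of 0.1 = 0 (operand ≠ 0)
(q -> ~p): 0.2 > 0, so result = 0
~(q -> ~p): Gödel ¬ of 0 = 1 (operand is 0)
~p: Gödel ¬ of 0.1 = 0 (operand ≠ 0)
~~p: Gödel ¬ of 0 = 1 (operand is 0)
~~~p: Gödel ¬ of 1 = 0 (operand ≠ 0)
(~(q -> ~p) -> ~~~p): 1 > 0, so result = 0
~(~(q -> ~p) -> ~~~p): Gödel ¬ of 0 = 1 (operand is 0)
~~(~(q -> ~p) -> ~~~p): Gödel ¬ of 1 = 0 (operand ≠ 0)
~~~(~(q -> ~p) -> ~~~p): Gödel ¬ of 0 = 1 (operand is 0)

1.00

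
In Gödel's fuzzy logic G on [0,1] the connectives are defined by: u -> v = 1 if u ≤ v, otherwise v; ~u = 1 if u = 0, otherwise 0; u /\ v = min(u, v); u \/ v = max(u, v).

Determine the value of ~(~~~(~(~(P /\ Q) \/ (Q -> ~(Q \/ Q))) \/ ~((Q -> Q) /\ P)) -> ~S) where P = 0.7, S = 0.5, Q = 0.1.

0.00

(P /\ Q) = min(0.7, 0.1) = 0.1
~(P /\ Q): Gödel ¬ of 0.1 = 0 (operand ≠ 0)
(Q \/ Q) = max(0.1, 0.1) = 0.1
~(Q \/ Q): Gödel ¬ of 0.1 = 0 (operand ≠ 0)
(Q -> ~(Q \/ Q)): 0.1 > 0, so result = 0
(~(P /\ Q) \/ (Q -> ~(Q \/ Q))) = max(0, 0) = 0
~(~(P /\ Q) \/ (Q -> ~(Q \/ Q))): Gödel ¬ of 0 = 1 (operand is 0)
(Q -> Q): 0.1 ≤ 0.1, so result = 1
((Q -> Q) /\ P) = min(1, 0.7) = 0.7
~((Q -> Q) /\ P): Gödel ¬ of 0.7 = 0 (operand ≠ 0)
(~(~(P /\ Q) \/ (Q -> ~(Q \/ Q))) \/ ~((Q -> Q) /\ P)) = max(1, 0) = 1
~(~(~(P /\ Q) \/ (Q -> ~(Q \/ Q))) \/ ~((Q -> Q) /\ P)): Gödel ¬ of 1 = 0 (operand ≠ 0)
~~(~(~(P /\ Q) \/ (Q -> ~(Q \/ Q))) \/ ~((Q -> Q) /\ P)): Gödel ¬ of 0 = 1 (operand is 0)
~~~(~(~(P /\ Q) \/ (Q -> ~(Q \/ Q))) \/ ~((Q -> Q) /\ P)): Gödel ¬ of 1 = 0 (operand ≠ 0)
~S: Gödel ¬ of 0.5 = 0 (operand ≠ 0)
(~~~(~(~(P /\ Q) \/ (Q -> ~(Q \/ Q))) \/ ~((Q -> Q) /\ P)) -> ~S): 0 ≤ 0, so result = 1
~(~~~(~(~(P /\ Q) \/ (Q -> ~(Q \/ Q))) \/ ~((Q -> Q) /\ P)) -> ~S): Gödel ¬ of 1 = 0 (operand ≠ 0)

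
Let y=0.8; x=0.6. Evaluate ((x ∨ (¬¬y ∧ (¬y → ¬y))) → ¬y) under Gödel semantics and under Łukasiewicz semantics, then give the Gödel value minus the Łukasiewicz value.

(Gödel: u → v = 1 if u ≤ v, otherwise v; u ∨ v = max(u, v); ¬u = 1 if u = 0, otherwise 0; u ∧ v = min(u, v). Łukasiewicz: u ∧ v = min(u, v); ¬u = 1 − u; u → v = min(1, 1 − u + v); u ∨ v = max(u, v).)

Gödel evaluation:
  ¬y: Gödel ¬ of 0.8 = 0 (operand ≠ 0)
  ¬¬y: Gödel ¬ of 0 = 1 (operand is 0)
  ¬y: Gödel ¬ of 0.8 = 0 (operand ≠ 0)
  ¬y: Gödel ¬ of 0.8 = 0 (operand ≠ 0)
  (¬y → ¬y): 0 ≤ 0, so result = 1
  (¬¬y ∧ (¬y → ¬y)) = min(1, 1) = 1
  (x ∨ (¬¬y ∧ (¬y → ¬y))) = max(0.6, 1) = 1
  ¬y: Gödel ¬ of 0.8 = 0 (operand ≠ 0)
  ((x ∨ (¬¬y ∧ (¬y → ¬y))) → ¬y): 1 > 0, so result = 0
  Gödel value = 0
Łukasiewicz evaluation:
  ¬y: Łukasiewicz ¬ gives 1 − 0.8 = 0.2
  ¬¬y: Łukasiewicz ¬ gives 1 − 0.2 = 0.8
  ¬y: Łukasiewicz ¬ gives 1 − 0.8 = 0.2
  ¬y: Łukasiewicz ¬ gives 1 − 0.8 = 0.2
  (¬y → ¬y): min(1, 1 − 0.2 + 0.2) = 1
  (¬¬y ∧ (¬y → ¬y)) = min(0.8, 1) = 0.8
  (x ∨ (¬¬y ∧ (¬y → ¬y))) = max(0.6, 0.8) = 0.8
  ¬y: Łukasiewicz ¬ gives 1 − 0.8 = 0.2
  ((x ∨ (¬¬y ∧ (¬y → ¬y))) → ¬y): min(1, 1 − 0.8 + 0.2) = 0.4
  Łukasiewicz value = 0.4
Difference: 0 − 0.4 = -0.40

-0.40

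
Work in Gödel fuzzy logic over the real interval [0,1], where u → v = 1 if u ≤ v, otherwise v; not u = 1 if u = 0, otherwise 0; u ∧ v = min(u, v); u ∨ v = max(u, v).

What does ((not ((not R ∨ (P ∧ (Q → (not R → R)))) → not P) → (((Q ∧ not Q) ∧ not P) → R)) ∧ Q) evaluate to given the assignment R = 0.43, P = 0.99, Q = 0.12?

not R: Gödel ¬ of 0.43 = 0 (operand ≠ 0)
not R: Gödel ¬ of 0.43 = 0 (operand ≠ 0)
(not R → R): 0 ≤ 0.43, so result = 1
(Q → (not R → R)): 0.12 ≤ 1, so result = 1
(P ∧ (Q → (not R → R))) = min(0.99, 1) = 0.99
(not R ∨ (P ∧ (Q → (not R → R)))) = max(0, 0.99) = 0.99
not P: Gödel ¬ of 0.99 = 0 (operand ≠ 0)
((not R ∨ (P ∧ (Q → (not R → R)))) → not P): 0.99 > 0, so result = 0
not ((not R ∨ (P ∧ (Q → (not R → R)))) → not P): Gödel ¬ of 0 = 1 (operand is 0)
not Q: Gödel ¬ of 0.12 = 0 (operand ≠ 0)
(Q ∧ not Q) = min(0.12, 0) = 0
not P: Gödel ¬ of 0.99 = 0 (operand ≠ 0)
((Q ∧ not Q) ∧ not P) = min(0, 0) = 0
(((Q ∧ not Q) ∧ not P) → R): 0 ≤ 0.43, so result = 1
(not ((not R ∨ (P ∧ (Q → (not R → R)))) → not P) → (((Q ∧ not Q) ∧ not P) → R)): 1 ≤ 1, so result = 1
((not ((not R ∨ (P ∧ (Q → (not R → R)))) → not P) → (((Q ∧ not Q) ∧ not P) → R)) ∧ Q) = min(1, 0.12) = 0.12

0.12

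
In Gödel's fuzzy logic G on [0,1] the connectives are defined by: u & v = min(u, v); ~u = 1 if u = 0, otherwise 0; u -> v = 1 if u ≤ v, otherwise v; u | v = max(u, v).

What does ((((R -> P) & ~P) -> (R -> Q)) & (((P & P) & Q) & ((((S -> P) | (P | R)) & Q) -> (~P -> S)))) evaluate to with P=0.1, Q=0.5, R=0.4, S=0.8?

0.10

(R -> P): 0.4 > 0.1, so result = 0.1
~P: Gödel ¬ of 0.1 = 0 (operand ≠ 0)
((R -> P) & ~P) = min(0.1, 0) = 0
(R -> Q): 0.4 ≤ 0.5, so result = 1
(((R -> P) & ~P) -> (R -> Q)): 0 ≤ 1, so result = 1
(P & P) = min(0.1, 0.1) = 0.1
((P & P) & Q) = min(0.1, 0.5) = 0.1
(S -> P): 0.8 > 0.1, so result = 0.1
(P | R) = max(0.1, 0.4) = 0.4
((S -> P) | (P | R)) = max(0.1, 0.4) = 0.4
(((S -> P) | (P | R)) & Q) = min(0.4, 0.5) = 0.4
~P: Gödel ¬ of 0.1 = 0 (operand ≠ 0)
(~P -> S): 0 ≤ 0.8, so result = 1
((((S -> P) | (P | R)) & Q) -> (~P -> S)): 0.4 ≤ 1, so result = 1
(((P & P) & Q) & ((((S -> P) | (P | R)) & Q) -> (~P -> S))) = min(0.1, 1) = 0.1
((((R -> P) & ~P) -> (R -> Q)) & (((P & P) & Q) & ((((S -> P) | (P | R)) & Q) -> (~P -> S)))) = min(1, 0.1) = 0.1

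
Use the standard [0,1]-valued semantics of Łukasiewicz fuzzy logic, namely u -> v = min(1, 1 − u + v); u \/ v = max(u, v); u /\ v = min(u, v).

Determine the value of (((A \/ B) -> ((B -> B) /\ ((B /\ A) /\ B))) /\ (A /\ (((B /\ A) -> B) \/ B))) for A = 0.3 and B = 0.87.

(A \/ B) = max(0.3, 0.87) = 0.87
(B -> B): min(1, 1 − 0.87 + 0.87) = 1
(B /\ A) = min(0.87, 0.3) = 0.3
((B /\ A) /\ B) = min(0.3, 0.87) = 0.3
((B -> B) /\ ((B /\ A) /\ B)) = min(1, 0.3) = 0.3
((A \/ B) -> ((B -> B) /\ ((B /\ A) /\ B))): min(1, 1 − 0.87 + 0.3) = 0.43
(B /\ A) = min(0.87, 0.3) = 0.3
((B /\ A) -> B): min(1, 1 − 0.3 + 0.87) = 1
(((B /\ A) -> B) \/ B) = max(1, 0.87) = 1
(A /\ (((B /\ A) -> B) \/ B)) = min(0.3, 1) = 0.3
(((A \/ B) -> ((B -> B) /\ ((B /\ A) /\ B))) /\ (A /\ (((B /\ A) -> B) \/ B))) = min(0.43, 0.3) = 0.3

0.30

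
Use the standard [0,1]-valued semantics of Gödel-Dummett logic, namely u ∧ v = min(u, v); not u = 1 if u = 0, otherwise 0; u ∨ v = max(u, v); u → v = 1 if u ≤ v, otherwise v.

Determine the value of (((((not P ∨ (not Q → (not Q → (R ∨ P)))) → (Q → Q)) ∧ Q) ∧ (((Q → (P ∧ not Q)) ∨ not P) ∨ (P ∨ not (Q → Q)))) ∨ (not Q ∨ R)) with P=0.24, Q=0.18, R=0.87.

not P: Gödel ¬ of 0.24 = 0 (operand ≠ 0)
not Q: Gödel ¬ of 0.18 = 0 (operand ≠ 0)
not Q: Gödel ¬ of 0.18 = 0 (operand ≠ 0)
(R ∨ P) = max(0.87, 0.24) = 0.87
(not Q → (R ∨ P)): 0 ≤ 0.87, so result = 1
(not Q → (not Q → (R ∨ P))): 0 ≤ 1, so result = 1
(not P ∨ (not Q → (not Q → (R ∨ P)))) = max(0, 1) = 1
(Q → Q): 0.18 ≤ 0.18, so result = 1
((not P ∨ (not Q → (not Q → (R ∨ P)))) → (Q → Q)): 1 ≤ 1, so result = 1
(((not P ∨ (not Q → (not Q → (R ∨ P)))) → (Q → Q)) ∧ Q) = min(1, 0.18) = 0.18
not Q: Gödel ¬ of 0.18 = 0 (operand ≠ 0)
(P ∧ not Q) = min(0.24, 0) = 0
(Q → (P ∧ not Q)): 0.18 > 0, so result = 0
not P: Gödel ¬ of 0.24 = 0 (operand ≠ 0)
((Q → (P ∧ not Q)) ∨ not P) = max(0, 0) = 0
(Q → Q): 0.18 ≤ 0.18, so result = 1
not (Q → Q): Gödel ¬ of 1 = 0 (operand ≠ 0)
(P ∨ not (Q → Q)) = max(0.24, 0) = 0.24
(((Q → (P ∧ not Q)) ∨ not P) ∨ (P ∨ not (Q → Q))) = max(0, 0.24) = 0.24
((((not P ∨ (not Q → (not Q → (R ∨ P)))) → (Q → Q)) ∧ Q) ∧ (((Q → (P ∧ not Q)) ∨ not P) ∨ (P ∨ not (Q → Q)))) = min(0.18, 0.24) = 0.18
not Q: Gödel ¬ of 0.18 = 0 (operand ≠ 0)
(not Q ∨ R) = max(0, 0.87) = 0.87
(((((not P ∨ (not Q → (not Q → (R ∨ P)))) → (Q → Q)) ∧ Q) ∧ (((Q → (P ∧ not Q)) ∨ not P) ∨ (P ∨ not (Q → Q)))) ∨ (not Q ∨ R)) = max(0.18, 0.87) = 0.87

0.87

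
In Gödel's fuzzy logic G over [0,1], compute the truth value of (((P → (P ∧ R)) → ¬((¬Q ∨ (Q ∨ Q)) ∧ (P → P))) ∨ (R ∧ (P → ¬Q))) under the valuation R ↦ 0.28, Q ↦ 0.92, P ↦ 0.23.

(P ∧ R) = min(0.23, 0.28) = 0.23
(P → (P ∧ R)): 0.23 ≤ 0.23, so result = 1
¬Q: Gödel ¬ of 0.92 = 0 (operand ≠ 0)
(Q ∨ Q) = max(0.92, 0.92) = 0.92
(¬Q ∨ (Q ∨ Q)) = max(0, 0.92) = 0.92
(P → P): 0.23 ≤ 0.23, so result = 1
((¬Q ∨ (Q ∨ Q)) ∧ (P → P)) = min(0.92, 1) = 0.92
¬((¬Q ∨ (Q ∨ Q)) ∧ (P → P)): Gödel ¬ of 0.92 = 0 (operand ≠ 0)
((P → (P ∧ R)) → ¬((¬Q ∨ (Q ∨ Q)) ∧ (P → P))): 1 > 0, so result = 0
¬Q: Gödel ¬ of 0.92 = 0 (operand ≠ 0)
(P → ¬Q): 0.23 > 0, so result = 0
(R ∧ (P → ¬Q)) = min(0.28, 0) = 0
(((P → (P ∧ R)) → ¬((¬Q ∨ (Q ∨ Q)) ∧ (P → P))) ∨ (R ∧ (P → ¬Q))) = max(0, 0) = 0

0.00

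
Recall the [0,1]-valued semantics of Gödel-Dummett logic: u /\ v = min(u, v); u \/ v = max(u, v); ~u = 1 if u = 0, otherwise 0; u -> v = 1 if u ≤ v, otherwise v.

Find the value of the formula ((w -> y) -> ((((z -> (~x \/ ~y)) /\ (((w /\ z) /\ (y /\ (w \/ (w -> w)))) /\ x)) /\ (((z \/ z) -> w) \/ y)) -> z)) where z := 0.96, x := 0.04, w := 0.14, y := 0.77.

1.00

(w -> y): 0.14 ≤ 0.77, so result = 1
~x: Gödel ¬ of 0.04 = 0 (operand ≠ 0)
~y: Gödel ¬ of 0.77 = 0 (operand ≠ 0)
(~x \/ ~y) = max(0, 0) = 0
(z -> (~x \/ ~y)): 0.96 > 0, so result = 0
(w /\ z) = min(0.14, 0.96) = 0.14
(w -> w): 0.14 ≤ 0.14, so result = 1
(w \/ (w -> w)) = max(0.14, 1) = 1
(y /\ (w \/ (w -> w))) = min(0.77, 1) = 0.77
((w /\ z) /\ (y /\ (w \/ (w -> w)))) = min(0.14, 0.77) = 0.14
(((w /\ z) /\ (y /\ (w \/ (w -> w)))) /\ x) = min(0.14, 0.04) = 0.04
((z -> (~x \/ ~y)) /\ (((w /\ z) /\ (y /\ (w \/ (w -> w)))) /\ x)) = min(0, 0.04) = 0
(z \/ z) = max(0.96, 0.96) = 0.96
((z \/ z) -> w): 0.96 > 0.14, so result = 0.14
(((z \/ z) -> w) \/ y) = max(0.14, 0.77) = 0.77
(((z -> (~x \/ ~y)) /\ (((w /\ z) /\ (y /\ (w \/ (w -> w)))) /\ x)) /\ (((z \/ z) -> w) \/ y)) = min(0, 0.77) = 0
((((z -> (~x \/ ~y)) /\ (((w /\ z) /\ (y /\ (w \/ (w -> w)))) /\ x)) /\ (((z \/ z) -> w) \/ y)) -> z): 0 ≤ 0.96, so result = 1
((w -> y) -> ((((z -> (~x \/ ~y)) /\ (((w /\ z) /\ (y /\ (w \/ (w -> w)))) /\ x)) /\ (((z \/ z) -> w) \/ y)) -> z)): 1 ≤ 1, so result = 1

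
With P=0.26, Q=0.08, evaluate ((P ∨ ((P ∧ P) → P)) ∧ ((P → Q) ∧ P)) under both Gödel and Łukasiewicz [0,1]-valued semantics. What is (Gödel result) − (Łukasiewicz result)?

-0.18

Gödel evaluation:
  (P ∧ P) = min(0.26, 0.26) = 0.26
  ((P ∧ P) → P): 0.26 ≤ 0.26, so result = 1
  (P ∨ ((P ∧ P) → P)) = max(0.26, 1) = 1
  (P → Q): 0.26 > 0.08, so result = 0.08
  ((P → Q) ∧ P) = min(0.08, 0.26) = 0.08
  ((P ∨ ((P ∧ P) → P)) ∧ ((P → Q) ∧ P)) = min(1, 0.08) = 0.08
  Gödel value = 0.08
Łukasiewicz evaluation:
  (P ∧ P) = min(0.26, 0.26) = 0.26
  ((P ∧ P) → P): min(1, 1 − 0.26 + 0.26) = 1
  (P ∨ ((P ∧ P) → P)) = max(0.26, 1) = 1
  (P → Q): min(1, 1 − 0.26 + 0.08) = 0.82
  ((P → Q) ∧ P) = min(0.82, 0.26) = 0.26
  ((P ∨ ((P ∧ P) → P)) ∧ ((P → Q) ∧ P)) = min(1, 0.26) = 0.26
  Łukasiewicz value = 0.26
Difference: 0.08 − 0.26 = -0.18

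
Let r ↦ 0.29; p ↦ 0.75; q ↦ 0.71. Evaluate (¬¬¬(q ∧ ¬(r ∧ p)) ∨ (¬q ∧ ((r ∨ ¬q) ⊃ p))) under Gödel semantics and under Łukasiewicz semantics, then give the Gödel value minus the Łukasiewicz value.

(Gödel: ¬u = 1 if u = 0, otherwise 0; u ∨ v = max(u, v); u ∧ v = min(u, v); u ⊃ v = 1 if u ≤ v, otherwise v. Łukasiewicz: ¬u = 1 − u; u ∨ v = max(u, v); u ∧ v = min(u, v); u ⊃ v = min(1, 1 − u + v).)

0.71

Gödel evaluation:
  (r ∧ p) = min(0.29, 0.75) = 0.29
  ¬(r ∧ p): Gödel ¬ of 0.29 = 0 (operand ≠ 0)
  (q ∧ ¬(r ∧ p)) = min(0.71, 0) = 0
  ¬(q ∧ ¬(r ∧ p)): Gödel ¬ of 0 = 1 (operand is 0)
  ¬¬(q ∧ ¬(r ∧ p)): Gödel ¬ of 1 = 0 (operand ≠ 0)
  ¬¬¬(q ∧ ¬(r ∧ p)): Gödel ¬ of 0 = 1 (operand is 0)
  ¬q: Gödel ¬ of 0.71 = 0 (operand ≠ 0)
  ¬q: Gödel ¬ of 0.71 = 0 (operand ≠ 0)
  (r ∨ ¬q) = max(0.29, 0) = 0.29
  ((r ∨ ¬q) ⊃ p): 0.29 ≤ 0.75, so result = 1
  (¬q ∧ ((r ∨ ¬q) ⊃ p)) = min(0, 1) = 0
  (¬¬¬(q ∧ ¬(r ∧ p)) ∨ (¬q ∧ ((r ∨ ¬q) ⊃ p))) = max(1, 0) = 1
  Gödel value = 1
Łukasiewicz evaluation:
  (r ∧ p) = min(0.29, 0.75) = 0.29
  ¬(r ∧ p): Łukasiewicz ¬ gives 1 − 0.29 = 0.71
  (q ∧ ¬(r ∧ p)) = min(0.71, 0.71) = 0.71
  ¬(q ∧ ¬(r ∧ p)): Łukasiewicz ¬ gives 1 − 0.71 = 0.29
  ¬¬(q ∧ ¬(r ∧ p)): Łukasiewicz ¬ gives 1 − 0.29 = 0.71
  ¬¬¬(q ∧ ¬(r ∧ p)): Łukasiewicz ¬ gives 1 − 0.71 = 0.29
  ¬q: Łukasiewicz ¬ gives 1 − 0.71 = 0.29
  ¬q: Łukasiewicz ¬ gives 1 − 0.71 = 0.29
  (r ∨ ¬q) = max(0.29, 0.29) = 0.29
  ((r ∨ ¬q) ⊃ p): min(1, 1 − 0.29 + 0.75) = 1
  (¬q ∧ ((r ∨ ¬q) ⊃ p)) = min(0.29, 1) = 0.29
  (¬¬¬(q ∧ ¬(r ∧ p)) ∨ (¬q ∧ ((r ∨ ¬q) ⊃ p))) = max(0.29, 0.29) = 0.29
  Łukasiewicz value = 0.29
Difference: 1 − 0.29 = 0.71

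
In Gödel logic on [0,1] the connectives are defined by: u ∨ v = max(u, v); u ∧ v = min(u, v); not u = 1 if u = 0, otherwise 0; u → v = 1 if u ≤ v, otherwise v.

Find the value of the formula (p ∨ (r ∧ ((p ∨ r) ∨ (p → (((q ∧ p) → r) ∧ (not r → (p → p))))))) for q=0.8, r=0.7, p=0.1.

(p ∨ r) = max(0.1, 0.7) = 0.7
(q ∧ p) = min(0.8, 0.1) = 0.1
((q ∧ p) → r): 0.1 ≤ 0.7, so result = 1
not r: Gödel ¬ of 0.7 = 0 (operand ≠ 0)
(p → p): 0.1 ≤ 0.1, so result = 1
(not r → (p → p)): 0 ≤ 1, so result = 1
(((q ∧ p) → r) ∧ (not r → (p → p))) = min(1, 1) = 1
(p → (((q ∧ p) → r) ∧ (not r → (p → p)))): 0.1 ≤ 1, so result = 1
((p ∨ r) ∨ (p → (((q ∧ p) → r) ∧ (not r → (p → p))))) = max(0.7, 1) = 1
(r ∧ ((p ∨ r) ∨ (p → (((q ∧ p) → r) ∧ (not r → (p → p)))))) = min(0.7, 1) = 0.7
(p ∨ (r ∧ ((p ∨ r) ∨ (p → (((q ∧ p) → r) ∧ (not r → (p → p))))))) = max(0.1, 0.7) = 0.7

0.70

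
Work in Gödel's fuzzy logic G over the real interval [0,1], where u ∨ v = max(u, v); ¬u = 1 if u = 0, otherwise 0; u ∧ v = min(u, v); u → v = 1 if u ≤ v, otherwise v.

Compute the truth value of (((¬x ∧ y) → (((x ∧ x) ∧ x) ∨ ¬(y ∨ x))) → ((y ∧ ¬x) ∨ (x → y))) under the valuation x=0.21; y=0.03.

0.03

¬x: Gödel ¬ of 0.21 = 0 (operand ≠ 0)
(¬x ∧ y) = min(0, 0.03) = 0
(x ∧ x) = min(0.21, 0.21) = 0.21
((x ∧ x) ∧ x) = min(0.21, 0.21) = 0.21
(y ∨ x) = max(0.03, 0.21) = 0.21
¬(y ∨ x): Gödel ¬ of 0.21 = 0 (operand ≠ 0)
(((x ∧ x) ∧ x) ∨ ¬(y ∨ x)) = max(0.21, 0) = 0.21
((¬x ∧ y) → (((x ∧ x) ∧ x) ∨ ¬(y ∨ x))): 0 ≤ 0.21, so result = 1
¬x: Gödel ¬ of 0.21 = 0 (operand ≠ 0)
(y ∧ ¬x) = min(0.03, 0) = 0
(x → y): 0.21 > 0.03, so result = 0.03
((y ∧ ¬x) ∨ (x → y)) = max(0, 0.03) = 0.03
(((¬x ∧ y) → (((x ∧ x) ∧ x) ∨ ¬(y ∨ x))) → ((y ∧ ¬x) ∨ (x → y))): 1 > 0.03, so result = 0.03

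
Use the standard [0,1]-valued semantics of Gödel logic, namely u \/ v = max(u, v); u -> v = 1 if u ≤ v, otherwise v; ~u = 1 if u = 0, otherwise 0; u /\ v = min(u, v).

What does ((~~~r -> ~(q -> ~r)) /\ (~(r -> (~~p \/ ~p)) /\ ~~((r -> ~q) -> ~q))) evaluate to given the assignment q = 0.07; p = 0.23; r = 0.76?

~r: Gödel ¬ of 0.76 = 0 (operand ≠ 0)
~~r: Gödel ¬ of 0 = 1 (operand is 0)
~~~r: Gödel ¬ of 1 = 0 (operand ≠ 0)
~r: Gödel ¬ of 0.76 = 0 (operand ≠ 0)
(q -> ~r): 0.07 > 0, so result = 0
~(q -> ~r): Gödel ¬ of 0 = 1 (operand is 0)
(~~~r -> ~(q -> ~r)): 0 ≤ 1, so result = 1
~p: Gödel ¬ of 0.23 = 0 (operand ≠ 0)
~~p: Gödel ¬ of 0 = 1 (operand is 0)
~p: Gödel ¬ of 0.23 = 0 (operand ≠ 0)
(~~p \/ ~p) = max(1, 0) = 1
(r -> (~~p \/ ~p)): 0.76 ≤ 1, so result = 1
~(r -> (~~p \/ ~p)): Gödel ¬ of 1 = 0 (operand ≠ 0)
~q: Gödel ¬ of 0.07 = 0 (operand ≠ 0)
(r -> ~q): 0.76 > 0, so result = 0
~q: Gödel ¬ of 0.07 = 0 (operand ≠ 0)
((r -> ~q) -> ~q): 0 ≤ 0, so result = 1
~((r -> ~q) -> ~q): Gödel ¬ of 1 = 0 (operand ≠ 0)
~~((r -> ~q) -> ~q): Gödel ¬ of 0 = 1 (operand is 0)
(~(r -> (~~p \/ ~p)) /\ ~~((r -> ~q) -> ~q)) = min(0, 1) = 0
((~~~r -> ~(q -> ~r)) /\ (~(r -> (~~p \/ ~p)) /\ ~~((r -> ~q) -> ~q))) = min(1, 0) = 0

0.00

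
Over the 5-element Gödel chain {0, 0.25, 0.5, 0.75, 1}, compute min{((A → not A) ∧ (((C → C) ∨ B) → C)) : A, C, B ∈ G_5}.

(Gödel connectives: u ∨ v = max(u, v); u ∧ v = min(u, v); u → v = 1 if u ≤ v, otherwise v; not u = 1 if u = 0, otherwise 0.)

The minimum is attained at A = 0, C = 0, B = 0:
  not A: Gödel ¬ of 0 = 1 (operand is 0)
  (A → not A): 0 ≤ 1, so result = 1
  (C → C): 0 ≤ 0, so result = 1
  ((C → C) ∨ B) = max(1, 0) = 1
  (((C → C) ∨ B) → C): 1 > 0, so result = 0
  ((A → not A) ∧ (((C → C) ∨ B) → C)) = min(1, 0) = 0
Checking all 125 assignments confirms none give a value below 0.00.

0.00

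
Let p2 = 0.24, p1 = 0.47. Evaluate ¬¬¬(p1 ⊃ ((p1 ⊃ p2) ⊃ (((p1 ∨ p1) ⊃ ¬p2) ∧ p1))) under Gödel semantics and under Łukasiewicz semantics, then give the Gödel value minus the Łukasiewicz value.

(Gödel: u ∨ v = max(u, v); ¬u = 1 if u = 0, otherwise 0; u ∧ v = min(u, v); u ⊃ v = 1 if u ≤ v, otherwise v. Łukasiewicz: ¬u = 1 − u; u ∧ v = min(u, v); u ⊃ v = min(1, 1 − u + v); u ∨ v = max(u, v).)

1.00

Gödel evaluation:
  (p1 ⊃ p2): 0.47 > 0.24, so result = 0.24
  (p1 ∨ p1) = max(0.47, 0.47) = 0.47
  ¬p2: Gödel ¬ of 0.24 = 0 (operand ≠ 0)
  ((p1 ∨ p1) ⊃ ¬p2): 0.47 > 0, so result = 0
  (((p1 ∨ p1) ⊃ ¬p2) ∧ p1) = min(0, 0.47) = 0
  ((p1 ⊃ p2) ⊃ (((p1 ∨ p1) ⊃ ¬p2) ∧ p1)): 0.24 > 0, so result = 0
  (p1 ⊃ ((p1 ⊃ p2) ⊃ (((p1 ∨ p1) ⊃ ¬p2) ∧ p1))): 0.47 > 0, so result = 0
  ¬(p1 ⊃ ((p1 ⊃ p2) ⊃ (((p1 ∨ p1) ⊃ ¬p2) ∧ p1))): Gödel ¬ of 0 = 1 (operand is 0)
  ¬¬(p1 ⊃ ((p1 ⊃ p2) ⊃ (((p1 ∨ p1) ⊃ ¬p2) ∧ p1))): Gödel ¬ of 1 = 0 (operand ≠ 0)
  ¬¬¬(p1 ⊃ ((p1 ⊃ p2) ⊃ (((p1 ∨ p1) ⊃ ¬p2) ∧ p1))): Gödel ¬ of 0 = 1 (operand is 0)
  Gödel value = 1
Łukasiewicz evaluation:
  (p1 ⊃ p2): min(1, 1 − 0.47 + 0.24) = 0.77
  (p1 ∨ p1) = max(0.47, 0.47) = 0.47
  ¬p2: Łukasiewicz ¬ gives 1 − 0.24 = 0.76
  ((p1 ∨ p1) ⊃ ¬p2): min(1, 1 − 0.47 + 0.76) = 1
  (((p1 ∨ p1) ⊃ ¬p2) ∧ p1) = min(1, 0.47) = 0.47
  ((p1 ⊃ p2) ⊃ (((p1 ∨ p1) ⊃ ¬p2) ∧ p1)): min(1, 1 − 0.77 + 0.47) = 0.7
  (p1 ⊃ ((p1 ⊃ p2) ⊃ (((p1 ∨ p1) ⊃ ¬p2) ∧ p1))): min(1, 1 − 0.47 + 0.7) = 1
  ¬(p1 ⊃ ((p1 ⊃ p2) ⊃ (((p1 ∨ p1) ⊃ ¬p2) ∧ p1))): Łukasiewicz ¬ gives 1 − 1 = 0
  ¬¬(p1 ⊃ ((p1 ⊃ p2) ⊃ (((p1 ∨ p1) ⊃ ¬p2) ∧ p1))): Łukasiewicz ¬ gives 1 − 0 = 1
  ¬¬¬(p1 ⊃ ((p1 ⊃ p2) ⊃ (((p1 ∨ p1) ⊃ ¬p2) ∧ p1))): Łukasiewicz ¬ gives 1 − 1 = 0
  Łukasiewicz value = 0
Difference: 1 − 0 = 1.00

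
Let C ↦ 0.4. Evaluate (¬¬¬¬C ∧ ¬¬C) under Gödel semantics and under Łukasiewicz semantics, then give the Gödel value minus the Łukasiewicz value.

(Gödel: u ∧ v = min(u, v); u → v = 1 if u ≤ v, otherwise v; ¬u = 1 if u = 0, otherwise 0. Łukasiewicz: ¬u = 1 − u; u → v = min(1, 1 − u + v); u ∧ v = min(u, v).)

Gödel evaluation:
  ¬C: Gödel ¬ of 0.4 = 0 (operand ≠ 0)
  ¬¬C: Gödel ¬ of 0 = 1 (operand is 0)
  ¬¬¬C: Gödel ¬ of 1 = 0 (operand ≠ 0)
  ¬¬¬¬C: Gödel ¬ of 0 = 1 (operand is 0)
  ¬C: Gödel ¬ of 0.4 = 0 (operand ≠ 0)
  ¬¬C: Gödel ¬ of 0 = 1 (operand is 0)
  (¬¬¬¬C ∧ ¬¬C) = min(1, 1) = 1
  Gödel value = 1
Łukasiewicz evaluation:
  ¬C: Łukasiewicz ¬ gives 1 − 0.4 = 0.6
  ¬¬C: Łukasiewicz ¬ gives 1 − 0.6 = 0.4
  ¬¬¬C: Łukasiewicz ¬ gives 1 − 0.4 = 0.6
  ¬¬¬¬C: Łukasiewicz ¬ gives 1 − 0.6 = 0.4
  ¬C: Łukasiewicz ¬ gives 1 − 0.4 = 0.6
  ¬¬C: Łukasiewicz ¬ gives 1 − 0.6 = 0.4
  (¬¬¬¬C ∧ ¬¬C) = min(0.4, 0.4) = 0.4
  Łukasiewicz value = 0.4
Difference: 1 − 0.4 = 0.60

0.60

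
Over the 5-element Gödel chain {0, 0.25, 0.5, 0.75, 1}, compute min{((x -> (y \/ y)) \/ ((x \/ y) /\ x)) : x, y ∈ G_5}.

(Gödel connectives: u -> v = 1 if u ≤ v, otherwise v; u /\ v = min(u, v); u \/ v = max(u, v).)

0.25

The minimum is attained at x = 0.25, y = 0:
  (y \/ y) = max(0, 0) = 0
  (x -> (y \/ y)): 0.25 > 0, so result = 0
  (x \/ y) = max(0.25, 0) = 0.25
  ((x \/ y) /\ x) = min(0.25, 0.25) = 0.25
  ((x -> (y \/ y)) \/ ((x \/ y) /\ x)) = max(0, 0.25) = 0.25
Checking all 25 assignments confirms none give a value below 0.25.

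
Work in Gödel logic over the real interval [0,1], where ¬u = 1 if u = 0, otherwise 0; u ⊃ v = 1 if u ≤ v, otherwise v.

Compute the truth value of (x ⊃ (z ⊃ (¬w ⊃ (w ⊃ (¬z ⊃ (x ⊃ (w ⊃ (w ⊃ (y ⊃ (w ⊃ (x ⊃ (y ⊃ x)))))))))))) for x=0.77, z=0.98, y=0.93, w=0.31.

1.00

¬w: Gödel ¬ of 0.31 = 0 (operand ≠ 0)
¬z: Gödel ¬ of 0.98 = 0 (operand ≠ 0)
(y ⊃ x): 0.93 > 0.77, so result = 0.77
(x ⊃ (y ⊃ x)): 0.77 ≤ 0.77, so result = 1
(w ⊃ (x ⊃ (y ⊃ x))): 0.31 ≤ 1, so result = 1
(y ⊃ (w ⊃ (x ⊃ (y ⊃ x)))): 0.93 ≤ 1, so result = 1
(w ⊃ (y ⊃ (w ⊃ (x ⊃ (y ⊃ x))))): 0.31 ≤ 1, so result = 1
(w ⊃ (w ⊃ (y ⊃ (w ⊃ (x ⊃ (y ⊃ x)))))): 0.31 ≤ 1, so result = 1
(x ⊃ (w ⊃ (w ⊃ (y ⊃ (w ⊃ (x ⊃ (y ⊃ x))))))): 0.77 ≤ 1, so result = 1
(¬z ⊃ (x ⊃ (w ⊃ (w ⊃ (y ⊃ (w ⊃ (x ⊃ (y ⊃ x)))))))): 0 ≤ 1, so result = 1
(w ⊃ (¬z ⊃ (x ⊃ (w ⊃ (w ⊃ (y ⊃ (w ⊃ (x ⊃ (y ⊃ x))))))))): 0.31 ≤ 1, so result = 1
(¬w ⊃ (w ⊃ (¬z ⊃ (x ⊃ (w ⊃ (w ⊃ (y ⊃ (w ⊃ (x ⊃ (y ⊃ x)))))))))): 0 ≤ 1, so result = 1
(z ⊃ (¬w ⊃ (w ⊃ (¬z ⊃ (x ⊃ (w ⊃ (w ⊃ (y ⊃ (w ⊃ (x ⊃ (y ⊃ x))))))))))): 0.98 ≤ 1, so result = 1
(x ⊃ (z ⊃ (¬w ⊃ (w ⊃ (¬z ⊃ (x ⊃ (w ⊃ (w ⊃ (y ⊃ (w ⊃ (x ⊃ (y ⊃ x)))))))))))): 0.77 ≤ 1, so result = 1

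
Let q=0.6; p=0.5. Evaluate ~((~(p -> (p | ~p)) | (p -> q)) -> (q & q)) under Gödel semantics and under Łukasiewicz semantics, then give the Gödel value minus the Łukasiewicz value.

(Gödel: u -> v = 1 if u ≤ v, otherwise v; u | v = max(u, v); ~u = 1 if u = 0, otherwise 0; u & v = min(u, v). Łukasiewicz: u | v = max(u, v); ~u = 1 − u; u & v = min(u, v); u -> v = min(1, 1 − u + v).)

Gödel evaluation:
  ~p: Gödel ¬ of 0.5 = 0 (operand ≠ 0)
  (p | ~p) = max(0.5, 0) = 0.5
  (p -> (p | ~p)): 0.5 ≤ 0.5, so result = 1
  ~(p -> (p | ~p)): Gödel ¬ of 1 = 0 (operand ≠ 0)
  (p -> q): 0.5 ≤ 0.6, so result = 1
  (~(p -> (p | ~p)) | (p -> q)) = max(0, 1) = 1
  (q & q) = min(0.6, 0.6) = 0.6
  ((~(p -> (p | ~p)) | (p -> q)) -> (q & q)): 1 > 0.6, so result = 0.6
  ~((~(p -> (p | ~p)) | (p -> q)) -> (q & q)): Gödel ¬ of 0.6 = 0 (operand ≠ 0)
  Gödel value = 0
Łukasiewicz evaluation:
  ~p: Łukasiewicz ¬ gives 1 − 0.5 = 0.5
  (p | ~p) = max(0.5, 0.5) = 0.5
  (p -> (p | ~p)): min(1, 1 − 0.5 + 0.5) = 1
  ~(p -> (p | ~p)): Łukasiewicz ¬ gives 1 − 1 = 0
  (p -> q): min(1, 1 − 0.5 + 0.6) = 1
  (~(p -> (p | ~p)) | (p -> q)) = max(0, 1) = 1
  (q & q) = min(0.6, 0.6) = 0.6
  ((~(p -> (p | ~p)) | (p -> q)) -> (q & q)): min(1, 1 − 1 + 0.6) = 0.6
  ~((~(p -> (p | ~p)) | (p -> q)) -> (q & q)): Łukasiewicz ¬ gives 1 − 0.6 = 0.4
  Łukasiewicz value = 0.4
Difference: 0 − 0.4 = -0.40

-0.40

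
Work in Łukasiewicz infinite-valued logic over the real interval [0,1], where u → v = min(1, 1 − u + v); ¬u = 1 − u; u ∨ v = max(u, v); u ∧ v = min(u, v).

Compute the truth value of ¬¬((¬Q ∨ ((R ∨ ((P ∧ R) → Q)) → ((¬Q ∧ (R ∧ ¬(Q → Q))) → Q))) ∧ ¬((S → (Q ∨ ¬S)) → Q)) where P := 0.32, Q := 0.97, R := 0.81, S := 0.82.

0.03

¬Q: Łukasiewicz ¬ gives 1 − 0.97 = 0.03
(P ∧ R) = min(0.32, 0.81) = 0.32
((P ∧ R) → Q): min(1, 1 − 0.32 + 0.97) = 1
(R ∨ ((P ∧ R) → Q)) = max(0.81, 1) = 1
¬Q: Łukasiewicz ¬ gives 1 − 0.97 = 0.03
(Q → Q): min(1, 1 − 0.97 + 0.97) = 1
¬(Q → Q): Łukasiewicz ¬ gives 1 − 1 = 0
(R ∧ ¬(Q → Q)) = min(0.81, 0) = 0
(¬Q ∧ (R ∧ ¬(Q → Q))) = min(0.03, 0) = 0
((¬Q ∧ (R ∧ ¬(Q → Q))) → Q): min(1, 1 − 0 + 0.97) = 1
((R ∨ ((P ∧ R) → Q)) → ((¬Q ∧ (R ∧ ¬(Q → Q))) → Q)): min(1, 1 − 1 + 1) = 1
(¬Q ∨ ((R ∨ ((P ∧ R) → Q)) → ((¬Q ∧ (R ∧ ¬(Q → Q))) → Q))) = max(0.03, 1) = 1
¬S: Łukasiewicz ¬ gives 1 − 0.82 = 0.18
(Q ∨ ¬S) = max(0.97, 0.18) = 0.97
(S → (Q ∨ ¬S)): min(1, 1 − 0.82 + 0.97) = 1
((S → (Q ∨ ¬S)) → Q): min(1, 1 − 1 + 0.97) = 0.97
¬((S → (Q ∨ ¬S)) → Q): Łukasiewicz ¬ gives 1 − 0.97 = 0.03
((¬Q ∨ ((R ∨ ((P ∧ R) → Q)) → ((¬Q ∧ (R ∧ ¬(Q → Q))) → Q))) ∧ ¬((S → (Q ∨ ¬S)) → Q)) = min(1, 0.03) = 0.03
¬((¬Q ∨ ((R ∨ ((P ∧ R) → Q)) → ((¬Q ∧ (R ∧ ¬(Q → Q))) → Q))) ∧ ¬((S → (Q ∨ ¬S)) → Q)): Łukasiewicz ¬ gives 1 − 0.03 = 0.97
¬¬((¬Q ∨ ((R ∨ ((P ∧ R) → Q)) → ((¬Q ∧ (R ∧ ¬(Q → Q))) → Q))) ∧ ¬((S → (Q ∨ ¬S)) → Q)): Łukasiewicz ¬ gives 1 − 0.97 = 0.03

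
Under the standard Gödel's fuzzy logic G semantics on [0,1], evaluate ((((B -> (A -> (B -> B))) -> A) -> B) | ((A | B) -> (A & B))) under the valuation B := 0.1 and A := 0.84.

0.10

(B -> B): 0.1 ≤ 0.1, so result = 1
(A -> (B -> B)): 0.84 ≤ 1, so result = 1
(B -> (A -> (B -> B))): 0.1 ≤ 1, so result = 1
((B -> (A -> (B -> B))) -> A): 1 > 0.84, so result = 0.84
(((B -> (A -> (B -> B))) -> A) -> B): 0.84 > 0.1, so result = 0.1
(A | B) = max(0.84, 0.1) = 0.84
(A & B) = min(0.84, 0.1) = 0.1
((A | B) -> (A & B)): 0.84 > 0.1, so result = 0.1
((((B -> (A -> (B -> B))) -> A) -> B) | ((A | B) -> (A & B))) = max(0.1, 0.1) = 0.1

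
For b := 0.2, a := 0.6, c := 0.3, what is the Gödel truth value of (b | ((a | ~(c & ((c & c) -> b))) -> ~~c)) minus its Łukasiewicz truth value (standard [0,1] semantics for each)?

Gödel evaluation:
  (c & c) = min(0.3, 0.3) = 0.3
  ((c & c) -> b): 0.3 > 0.2, so result = 0.2
  (c & ((c & c) -> b)) = min(0.3, 0.2) = 0.2
  ~(c & ((c & c) -> b)): Gödel ¬ of 0.2 = 0 (operand ≠ 0)
  (a | ~(c & ((c & c) -> b))) = max(0.6, 0) = 0.6
  ~c: Gödel ¬ of 0.3 = 0 (operand ≠ 0)
  ~~c: Gödel ¬ of 0 = 1 (operand is 0)
  ((a | ~(c & ((c & c) -> b))) -> ~~c): 0.6 ≤ 1, so result = 1
  (b | ((a | ~(c & ((c & c) -> b))) -> ~~c)) = max(0.2, 1) = 1
  Gödel value = 1
Łukasiewicz evaluation:
  (c & c) = min(0.3, 0.3) = 0.3
  ((c & c) -> b): min(1, 1 − 0.3 + 0.2) = 0.9
  (c & ((c & c) -> b)) = min(0.3, 0.9) = 0.3
  ~(c & ((c & c) -> b)): Łukasiewicz ¬ gives 1 − 0.3 = 0.7
  (a | ~(c & ((c & c) -> b))) = max(0.6, 0.7) = 0.7
  ~c: Łukasiewicz ¬ gives 1 − 0.3 = 0.7
  ~~c: Łukasiewicz ¬ gives 1 − 0.7 = 0.3
  ((a | ~(c & ((c & c) -> b))) -> ~~c): min(1, 1 − 0.7 + 0.3) = 0.6
  (b | ((a | ~(c & ((c & c) -> b))) -> ~~c)) = max(0.2, 0.6) = 0.6
  Łukasiewicz value = 0.6
Difference: 1 − 0.6 = 0.40

0.40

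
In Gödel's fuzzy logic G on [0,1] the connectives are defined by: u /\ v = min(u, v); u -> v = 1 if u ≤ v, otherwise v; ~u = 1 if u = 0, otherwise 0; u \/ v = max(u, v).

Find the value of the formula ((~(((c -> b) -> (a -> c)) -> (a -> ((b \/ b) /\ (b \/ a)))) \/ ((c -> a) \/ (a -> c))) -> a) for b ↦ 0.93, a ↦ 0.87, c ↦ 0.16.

(c -> b): 0.16 ≤ 0.93, so result = 1
(a -> c): 0.87 > 0.16, so result = 0.16
((c -> b) -> (a -> c)): 1 > 0.16, so result = 0.16
(b \/ b) = max(0.93, 0.93) = 0.93
(b \/ a) = max(0.93, 0.87) = 0.93
((b \/ b) /\ (b \/ a)) = min(0.93, 0.93) = 0.93
(a -> ((b \/ b) /\ (b \/ a))): 0.87 ≤ 0.93, so result = 1
(((c -> b) -> (a -> c)) -> (a -> ((b \/ b) /\ (b \/ a)))): 0.16 ≤ 1, so result = 1
~(((c -> b) -> (a -> c)) -> (a -> ((b \/ b) /\ (b \/ a)))): Gödel ¬ of 1 = 0 (operand ≠ 0)
(c -> a): 0.16 ≤ 0.87, so result = 1
(a -> c): 0.87 > 0.16, so result = 0.16
((c -> a) \/ (a -> c)) = max(1, 0.16) = 1
(~(((c -> b) -> (a -> c)) -> (a -> ((b \/ b) /\ (b \/ a)))) \/ ((c -> a) \/ (a -> c))) = max(0, 1) = 1
((~(((c -> b) -> (a -> c)) -> (a -> ((b \/ b) /\ (b \/ a)))) \/ ((c -> a) \/ (a -> c))) -> a): 1 > 0.87, so result = 0.87

0.87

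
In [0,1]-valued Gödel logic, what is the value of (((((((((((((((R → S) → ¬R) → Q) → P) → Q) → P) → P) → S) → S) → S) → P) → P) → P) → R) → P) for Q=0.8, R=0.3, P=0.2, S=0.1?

(R → S): 0.3 > 0.1, so result = 0.1
¬R: Gödel ¬ of 0.3 = 0 (operand ≠ 0)
((R → S) → ¬R): 0.1 > 0, so result = 0
(((R → S) → ¬R) → Q): 0 ≤ 0.8, so result = 1
((((R → S) → ¬R) → Q) → P): 1 > 0.2, so result = 0.2
(((((R → S) → ¬R) → Q) → P) → Q): 0.2 ≤ 0.8, so result = 1
((((((R → S) → ¬R) → Q) → P) → Q) → P): 1 > 0.2, so result = 0.2
(((((((R → S) → ¬R) → Q) → P) → Q) → P) → P): 0.2 ≤ 0.2, so result = 1
((((((((R → S) → ¬R) → Q) → P) → Q) → P) → P) → S): 1 > 0.1, so result = 0.1
(((((((((R → S) → ¬R) → Q) → P) → Q) → P) → P) → S) → S): 0.1 ≤ 0.1, so result = 1
((((((((((R → S) → ¬R) → Q) → P) → Q) → P) → P) → S) → S) → S): 1 > 0.1, so result = 0.1
(((((((((((R → S) → ¬R) → Q) → P) → Q) → P) → P) → S) → S) → S) → P): 0.1 ≤ 0.2, so result = 1
((((((((((((R → S) → ¬R) → Q) → P) → Q) → P) → P) → S) → S) → S) → P) → P): 1 > 0.2, so result = 0.2
(((((((((((((R → S) → ¬R) → Q) → P) → Q) → P) → P) → S) → S) → S) → P) → P) → P): 0.2 ≤ 0.2, so result = 1
((((((((((((((R → S) → ¬R) → Q) → P) → Q) → P) → P) → S) → S) → S) → P) → P) → P) → R): 1 > 0.3, so result = 0.3
(((((((((((((((R → S) → ¬R) → Q) → P) → Q) → P) → P) → S) → S) → S) → P) → P) → P) → R) → P): 0.3 > 0.2, so result = 0.2

0.20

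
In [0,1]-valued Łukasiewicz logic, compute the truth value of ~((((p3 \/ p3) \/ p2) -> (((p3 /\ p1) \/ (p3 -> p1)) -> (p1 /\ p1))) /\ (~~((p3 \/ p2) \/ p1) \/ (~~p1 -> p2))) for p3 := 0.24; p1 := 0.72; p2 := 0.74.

(p3 \/ p3) = max(0.24, 0.24) = 0.24
((p3 \/ p3) \/ p2) = max(0.24, 0.74) = 0.74
(p3 /\ p1) = min(0.24, 0.72) = 0.24
(p3 -> p1): min(1, 1 − 0.24 + 0.72) = 1
((p3 /\ p1) \/ (p3 -> p1)) = max(0.24, 1) = 1
(p1 /\ p1) = min(0.72, 0.72) = 0.72
(((p3 /\ p1) \/ (p3 -> p1)) -> (p1 /\ p1)): min(1, 1 − 1 + 0.72) = 0.72
(((p3 \/ p3) \/ p2) -> (((p3 /\ p1) \/ (p3 -> p1)) -> (p1 /\ p1))): min(1, 1 − 0.74 + 0.72) = 0.98
(p3 \/ p2) = max(0.24, 0.74) = 0.74
((p3 \/ p2) \/ p1) = max(0.74, 0.72) = 0.74
~((p3 \/ p2) \/ p1): Łukasiewicz ¬ gives 1 − 0.74 = 0.26
~~((p3 \/ p2) \/ p1): Łukasiewicz ¬ gives 1 − 0.26 = 0.74
~p1: Łukasiewicz ¬ gives 1 − 0.72 = 0.28
~~p1: Łukasiewicz ¬ gives 1 − 0.28 = 0.72
(~~p1 -> p2): min(1, 1 − 0.72 + 0.74) = 1
(~~((p3 \/ p2) \/ p1) \/ (~~p1 -> p2)) = max(0.74, 1) = 1
((((p3 \/ p3) \/ p2) -> (((p3 /\ p1) \/ (p3 -> p1)) -> (p1 /\ p1))) /\ (~~((p3 \/ p2) \/ p1) \/ (~~p1 -> p2))) = min(0.98, 1) = 0.98
~((((p3 \/ p3) \/ p2) -> (((p3 /\ p1) \/ (p3 -> p1)) -> (p1 /\ p1))) /\ (~~((p3 \/ p2) \/ p1) \/ (~~p1 -> p2))): Łukasiewicz ¬ gives 1 − 0.98 = 0.02

0.02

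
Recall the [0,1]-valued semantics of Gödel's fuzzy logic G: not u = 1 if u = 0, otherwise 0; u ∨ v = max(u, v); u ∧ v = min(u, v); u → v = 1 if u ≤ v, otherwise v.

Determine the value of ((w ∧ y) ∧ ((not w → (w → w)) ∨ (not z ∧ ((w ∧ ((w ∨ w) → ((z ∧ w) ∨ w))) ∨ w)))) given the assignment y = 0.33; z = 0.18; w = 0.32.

0.32

(w ∧ y) = min(0.32, 0.33) = 0.32
not w: Gödel ¬ of 0.32 = 0 (operand ≠ 0)
(w → w): 0.32 ≤ 0.32, so result = 1
(not w → (w → w)): 0 ≤ 1, so result = 1
not z: Gödel ¬ of 0.18 = 0 (operand ≠ 0)
(w ∨ w) = max(0.32, 0.32) = 0.32
(z ∧ w) = min(0.18, 0.32) = 0.18
((z ∧ w) ∨ w) = max(0.18, 0.32) = 0.32
((w ∨ w) → ((z ∧ w) ∨ w)): 0.32 ≤ 0.32, so result = 1
(w ∧ ((w ∨ w) → ((z ∧ w) ∨ w))) = min(0.32, 1) = 0.32
((w ∧ ((w ∨ w) → ((z ∧ w) ∨ w))) ∨ w) = max(0.32, 0.32) = 0.32
(not z ∧ ((w ∧ ((w ∨ w) → ((z ∧ w) ∨ w))) ∨ w)) = min(0, 0.32) = 0
((not w → (w → w)) ∨ (not z ∧ ((w ∧ ((w ∨ w) → ((z ∧ w) ∨ w))) ∨ w))) = max(1, 0) = 1
((w ∧ y) ∧ ((not w → (w → w)) ∨ (not z ∧ ((w ∧ ((w ∨ w) → ((z ∧ w) ∨ w))) ∨ w)))) = min(0.32, 1) = 0.32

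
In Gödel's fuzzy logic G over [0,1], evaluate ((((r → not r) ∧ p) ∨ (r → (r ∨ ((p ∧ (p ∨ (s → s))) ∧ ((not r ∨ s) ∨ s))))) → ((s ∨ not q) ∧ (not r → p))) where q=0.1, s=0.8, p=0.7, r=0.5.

not r: Gödel ¬ of 0.5 = 0 (operand ≠ 0)
(r → not r): 0.5 > 0, so result = 0
((r → not r) ∧ p) = min(0, 0.7) = 0
(s → s): 0.8 ≤ 0.8, so result = 1
(p ∨ (s → s)) = max(0.7, 1) = 1
(p ∧ (p ∨ (s → s))) = min(0.7, 1) = 0.7
not r: Gödel ¬ of 0.5 = 0 (operand ≠ 0)
(not r ∨ s) = max(0, 0.8) = 0.8
((not r ∨ s) ∨ s) = max(0.8, 0.8) = 0.8
((p ∧ (p ∨ (s → s))) ∧ ((not r ∨ s) ∨ s)) = min(0.7, 0.8) = 0.7
(r ∨ ((p ∧ (p ∨ (s → s))) ∧ ((not r ∨ s) ∨ s))) = max(0.5, 0.7) = 0.7
(r → (r ∨ ((p ∧ (p ∨ (s → s))) ∧ ((not r ∨ s) ∨ s)))): 0.5 ≤ 0.7, so result = 1
(((r → not r) ∧ p) ∨ (r → (r ∨ ((p ∧ (p ∨ (s → s))) ∧ ((not r ∨ s) ∨ s))))) = max(0, 1) = 1
not q: Gödel ¬ of 0.1 = 0 (operand ≠ 0)
(s ∨ not q) = max(0.8, 0) = 0.8
not r: Gödel ¬ of 0.5 = 0 (operand ≠ 0)
(not r → p): 0 ≤ 0.7, so result = 1
((s ∨ not q) ∧ (not r → p)) = min(0.8, 1) = 0.8
((((r → not r) ∧ p) ∨ (r → (r ∨ ((p ∧ (p ∨ (s → s))) ∧ ((not r ∨ s) ∨ s))))) → ((s ∨ not q) ∧ (not r → p))): 1 > 0.8, so result = 0.8

0.80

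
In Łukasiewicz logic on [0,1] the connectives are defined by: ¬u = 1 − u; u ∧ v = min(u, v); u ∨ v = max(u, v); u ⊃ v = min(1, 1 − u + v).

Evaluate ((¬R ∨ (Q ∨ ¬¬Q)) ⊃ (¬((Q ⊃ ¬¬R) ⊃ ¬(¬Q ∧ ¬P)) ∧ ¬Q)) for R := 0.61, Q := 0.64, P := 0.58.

0.69

¬R: Łukasiewicz ¬ gives 1 − 0.61 = 0.39
¬Q: Łukasiewicz ¬ gives 1 − 0.64 = 0.36
¬¬Q: Łukasiewicz ¬ gives 1 − 0.36 = 0.64
(Q ∨ ¬¬Q) = max(0.64, 0.64) = 0.64
(¬R ∨ (Q ∨ ¬¬Q)) = max(0.39, 0.64) = 0.64
¬R: Łukasiewicz ¬ gives 1 − 0.61 = 0.39
¬¬R: Łukasiewicz ¬ gives 1 − 0.39 = 0.61
(Q ⊃ ¬¬R): min(1, 1 − 0.64 + 0.61) = 0.97
¬Q: Łukasiewicz ¬ gives 1 − 0.64 = 0.36
¬P: Łukasiewicz ¬ gives 1 − 0.58 = 0.42
(¬Q ∧ ¬P) = min(0.36, 0.42) = 0.36
¬(¬Q ∧ ¬P): Łukasiewicz ¬ gives 1 − 0.36 = 0.64
((Q ⊃ ¬¬R) ⊃ ¬(¬Q ∧ ¬P)): min(1, 1 − 0.97 + 0.64) = 0.67
¬((Q ⊃ ¬¬R) ⊃ ¬(¬Q ∧ ¬P)): Łukasiewicz ¬ gives 1 − 0.67 = 0.33
¬Q: Łukasiewicz ¬ gives 1 − 0.64 = 0.36
(¬((Q ⊃ ¬¬R) ⊃ ¬(¬Q ∧ ¬P)) ∧ ¬Q) = min(0.33, 0.36) = 0.33
((¬R ∨ (Q ∨ ¬¬Q)) ⊃ (¬((Q ⊃ ¬¬R) ⊃ ¬(¬Q ∧ ¬P)) ∧ ¬Q)): min(1, 1 − 0.64 + 0.33) = 0.69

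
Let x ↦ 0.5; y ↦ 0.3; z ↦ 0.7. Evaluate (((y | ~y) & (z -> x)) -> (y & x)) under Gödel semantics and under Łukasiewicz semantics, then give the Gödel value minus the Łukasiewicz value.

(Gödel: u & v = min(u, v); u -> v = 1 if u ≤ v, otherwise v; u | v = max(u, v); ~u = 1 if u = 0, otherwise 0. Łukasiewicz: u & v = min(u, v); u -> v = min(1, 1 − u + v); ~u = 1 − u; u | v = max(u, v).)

Gödel evaluation:
  ~y: Gödel ¬ of 0.3 = 0 (operand ≠ 0)
  (y | ~y) = max(0.3, 0) = 0.3
  (z -> x): 0.7 > 0.5, so result = 0.5
  ((y | ~y) & (z -> x)) = min(0.3, 0.5) = 0.3
  (y & x) = min(0.3, 0.5) = 0.3
  (((y | ~y) & (z -> x)) -> (y & x)): 0.3 ≤ 0.3, so result = 1
  Gödel value = 1
Łukasiewicz evaluation:
  ~y: Łukasiewicz ¬ gives 1 − 0.3 = 0.7
  (y | ~y) = max(0.3, 0.7) = 0.7
  (z -> x): min(1, 1 − 0.7 + 0.5) = 0.8
  ((y | ~y) & (z -> x)) = min(0.7, 0.8) = 0.7
  (y & x) = min(0.3, 0.5) = 0.3
  (((y | ~y) & (z -> x)) -> (y & x)): min(1, 1 − 0.7 + 0.3) = 0.6
  Łukasiewicz value = 0.6
Difference: 1 − 0.6 = 0.40

0.40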